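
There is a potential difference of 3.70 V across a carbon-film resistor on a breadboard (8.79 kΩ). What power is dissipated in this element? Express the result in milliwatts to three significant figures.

1.56 mW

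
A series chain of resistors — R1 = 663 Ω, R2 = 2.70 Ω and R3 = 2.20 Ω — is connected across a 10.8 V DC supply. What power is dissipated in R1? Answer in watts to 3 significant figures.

The current is common to all series resistors; compute it, then apply P = I²R for the target.
R_total = 663 + 2.70 + 2.20 = 667.9 Ω
I = V / R_total = 10.8 / 667.9 = 0.01617 A
P_R1 = I² × R1 = (0.01617)² × 663 = 0.1734 W

0.173 W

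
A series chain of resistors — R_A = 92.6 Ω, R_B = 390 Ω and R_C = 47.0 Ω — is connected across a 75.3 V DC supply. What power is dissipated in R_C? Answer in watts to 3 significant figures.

0.950 W

Series elements share the same current, so find I first, then use P = I²R.
R_total = 92.6 + 390 + 47.0 = 529.6 Ω
I = V / R_total = 75.3 / 529.6 = 0.1422 A
P_R_C = I² × R_C = (0.1422)² × 47.0 = 0.9501 W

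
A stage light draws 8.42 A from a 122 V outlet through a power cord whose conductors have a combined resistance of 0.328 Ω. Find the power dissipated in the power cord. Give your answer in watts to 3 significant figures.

23.3 W

The power cord is a series resistance carrying the load current; its dissipation is I²R_line.
The power cord carries the full 8.42 A.
P_line = I² R_line = (8.420)² × 0.328 = 23.25 W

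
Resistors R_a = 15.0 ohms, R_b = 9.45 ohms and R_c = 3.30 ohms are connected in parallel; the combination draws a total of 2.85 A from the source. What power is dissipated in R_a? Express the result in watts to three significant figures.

2.39 W

Only the total current is stated, so first find the parallel equivalent to get the voltage across the combination.
1/R_eq = 1/15.0 + 1/9.45 + 1/3.30 ⇒ R_eq = 2.103 Ω
V = I_total × R_eq = 2.850 × 2.103 = 5.993 V
P_R_a = V² / R_a = (5.993)² / 15.0 = 2.395 W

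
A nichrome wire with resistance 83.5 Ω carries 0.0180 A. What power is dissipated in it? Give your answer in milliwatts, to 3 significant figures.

Knowing I and R, the power is just I²R — no need to find V first.
P = (0.01800 A)² × 83.5 Ω = 0.02705 W

27.1 mW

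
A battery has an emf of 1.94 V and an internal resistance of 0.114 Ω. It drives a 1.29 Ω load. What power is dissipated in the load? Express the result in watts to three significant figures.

2.46 W

Load and internal resistance form a series loop — compute the loop current, then the load power via I²R.
I = ε / (r + R) = 1.94 / (0.114 + 1.29) = 1.382 A
P_load = I² R = (1.382)² × 1.29 = 2.463 W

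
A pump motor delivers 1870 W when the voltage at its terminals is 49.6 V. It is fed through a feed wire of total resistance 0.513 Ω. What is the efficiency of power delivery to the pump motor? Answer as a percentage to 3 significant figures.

71.9 %

I = P / V = 1870 / 49.6 = 37.70 A through the feed wire.
P_line = I² R_line = (37.70)² × 0.513 = 729.2 W
P_source = P_load + P_line = 1870 + 729.2 = 2599 W
η = P_load / P_source = 1870 / 2599 = 0.7195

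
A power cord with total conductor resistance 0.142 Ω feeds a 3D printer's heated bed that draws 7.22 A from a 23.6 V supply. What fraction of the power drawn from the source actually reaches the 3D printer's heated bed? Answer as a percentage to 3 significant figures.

The power cord carries the full 7.22 A.
P_line = I² R_line = (7.220)² × 0.142 = 7.402 W
P_source = V I = 23.6 × 7.220 = 170.4 W; P_load = 163.0 W
η = P_load / P_source = 163.0 / 170.4 = 0.9566

95.7 %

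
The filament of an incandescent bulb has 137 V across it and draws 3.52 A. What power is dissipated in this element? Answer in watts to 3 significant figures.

With V and I both given, power follows immediately from P = V I.
P = 137 V × 3.520 A = 482.2 W

482 W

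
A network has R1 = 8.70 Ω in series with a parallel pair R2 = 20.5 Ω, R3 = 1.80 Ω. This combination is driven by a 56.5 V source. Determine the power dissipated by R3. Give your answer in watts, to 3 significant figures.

45.3 W

Reduce the parallel pair to R_p first; the network is then a simple series string.
R_p = (20.5×1.80)/(20.5+1.80) = 1.655 Ω
R_total = 8.70 + 1.655 = 10.35 Ω
I = V / R_total = 56.5 / 10.35 = 5.456 A
Voltage across the parallel pair: V_p = I × R_p = 5.456 × 1.655 = 9.029 V
R3 is across V_p, so use P = V²/R for that branch.
P_R3 = (9.029)² / 1.80 = 45.29 W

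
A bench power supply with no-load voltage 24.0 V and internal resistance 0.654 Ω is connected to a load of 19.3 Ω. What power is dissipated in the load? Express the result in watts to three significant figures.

27.9 W

With r and R in series, I = ε/(r+R); the load dissipates I²R.
I = ε / (r + R) = 24.0 / (0.654 + 19.3) = 1.203 A
P_load = I² R = (1.203)² × 19.3 = 27.92 W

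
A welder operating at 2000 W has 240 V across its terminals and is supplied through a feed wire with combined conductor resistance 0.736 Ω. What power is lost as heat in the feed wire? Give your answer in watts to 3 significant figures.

The feed wire is a series resistance carrying the load current; its dissipation is I²R_line.
I = P / V = 2000 / 240 = 8.333 A through the feed wire.
P_line = I² R_line = (8.333)² × 0.736 = 51.11 W

51.1 W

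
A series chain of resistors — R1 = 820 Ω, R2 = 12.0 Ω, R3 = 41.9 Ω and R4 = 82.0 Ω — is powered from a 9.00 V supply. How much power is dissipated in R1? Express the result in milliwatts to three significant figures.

72.7 mW

Series elements share the same current, so find I first, then use P = I²R.
R_total = 820 + 12.0 + 41.9 + 82.0 = 955.9 Ω
I = V / R_total = 9.00 / 955.9 = 0.009415 A
P_R1 = I² × R1 = (0.009415)² × 820 = 0.07269 W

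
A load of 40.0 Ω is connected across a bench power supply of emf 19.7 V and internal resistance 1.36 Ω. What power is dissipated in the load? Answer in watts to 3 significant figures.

9.07 W

The internal resistance and the load are in series, so the same I flows through both; get I from ε/(r+R), then I²R for the load.
I = ε / (r + R) = 19.7 / (1.36 + 40.0) = 0.4763 A
P_load = I² R = (0.4763)² × 40.0 = 9.075 W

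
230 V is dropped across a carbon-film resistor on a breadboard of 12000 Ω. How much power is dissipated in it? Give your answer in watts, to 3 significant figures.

With V across and R both known, P = V²/R gives the dissipation directly.
P = (230 V)² / 12000 Ω = 4.408 W

4.41 W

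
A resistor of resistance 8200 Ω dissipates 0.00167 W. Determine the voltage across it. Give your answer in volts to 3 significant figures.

The two known quantities fix the third via V = √(P R).
V = √(0.00167 × 8200) = 3.701 V

3.70 V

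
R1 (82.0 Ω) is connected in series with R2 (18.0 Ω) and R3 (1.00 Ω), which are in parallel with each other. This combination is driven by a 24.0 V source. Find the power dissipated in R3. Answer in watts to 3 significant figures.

0.0751 W

First combine the parallel branches into one equivalent R_p, then R1 + R_p is a series pair.
R_p = (18.0×1.00)/(18.0+1.00) = 0.9474 Ω
R_total = 82.0 + 0.9474 = 82.95 Ω
I = V / R_total = 24.0 / 82.95 = 0.2893 A
Voltage across the parallel pair: V_p = I × R_p = 0.2893 × 0.9474 = 0.2741 V
R3 is across V_p, so use P = V²/R for that branch.
P_R3 = (0.2741)² / 1.00 = 0.07514 W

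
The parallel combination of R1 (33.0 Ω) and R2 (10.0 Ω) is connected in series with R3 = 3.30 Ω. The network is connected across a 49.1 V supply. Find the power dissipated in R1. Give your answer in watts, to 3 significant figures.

Combine R1 and R2 into their parallel equivalent first, reducing the network to two series resistors.
R_p = (33.0×10.0)/(33.0+10.0) = 7.674 Ω
R_total = R_p + 3.30 = 7.674 + 3.30 = 10.97 Ω
I = V / R_total = 49.1 / 10.97 = 4.474 A
Voltage across the parallel pair: V_p = I × R_p = 4.474 × 7.674 = 34.34 V
R1 has V_p across it, so P = V_p²/R1.
P_R1 = (34.34)² / 33.0 = 35.73 W

35.7 W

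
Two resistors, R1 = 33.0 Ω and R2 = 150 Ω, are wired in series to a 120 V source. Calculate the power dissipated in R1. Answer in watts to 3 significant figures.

Every series element carries the same I. Get I from the total resistance, then P = I² × R1.
R_total = 33.0 + 150 = 183.0 Ω
I = V / R_total = 120 / 183.0 = 0.6557 A
P_R1 = I² × R1 = (0.6557)² × 33.0 = 14.19 W

14.2 W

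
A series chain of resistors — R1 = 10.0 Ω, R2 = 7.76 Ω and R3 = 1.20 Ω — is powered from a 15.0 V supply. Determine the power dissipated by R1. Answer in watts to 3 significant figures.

6.26 W

Series elements share the same current, so find I first, then use P = I²R.
R_total = 10.0 + 7.76 + 1.20 = 18.96 Ω
I = V / R_total = 15.0 / 18.96 = 0.7911 A
P_R1 = I² × R1 = (0.7911)² × 10.0 = 6.259 W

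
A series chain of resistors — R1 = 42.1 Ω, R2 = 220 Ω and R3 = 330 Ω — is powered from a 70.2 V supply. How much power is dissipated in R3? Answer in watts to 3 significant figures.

4.64 W

Since the resistors are in series they all carry the loop current I = V/R_total; the power in any one is I²R.
R_total = 42.1 + 220 + 330 = 592.1 Ω
I = V / R_total = 70.2 / 592.1 = 0.1186 A
P_R3 = I² × R3 = (0.1186)² × 330 = 4.639 W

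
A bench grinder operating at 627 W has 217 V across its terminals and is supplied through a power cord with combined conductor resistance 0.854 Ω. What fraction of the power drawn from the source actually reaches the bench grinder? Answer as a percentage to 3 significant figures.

I = P / V = 627 / 217 = 2.889 A through the power cord.
P_line = I² R_line = (2.889)² × 0.854 = 7.130 W
P_source = P_load + P_line = 627.0 + 7.130 = 634.1 W
η = P_load / P_source = 627.0 / 634.1 = 0.9888

98.9 %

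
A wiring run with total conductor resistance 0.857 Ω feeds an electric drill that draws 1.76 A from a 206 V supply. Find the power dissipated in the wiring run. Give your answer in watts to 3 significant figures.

2.65 W

Line loss is just I²R for the cable — we know both I and R_line directly.
The wiring run carries the full 1.76 A.
P_line = I² R_line = (1.760)² × 0.857 = 2.655 W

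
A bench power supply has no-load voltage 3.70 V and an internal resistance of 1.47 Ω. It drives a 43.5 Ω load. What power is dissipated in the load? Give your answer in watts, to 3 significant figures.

0.294 W

The internal resistance and the load are in series, so the same I flows through both; get I from ε/(r+R), then I²R for the load.
I = ε / (r + R) = 3.70 / (1.47 + 43.5) = 0.08228 A
P_load = I² R = (0.08228)² × 43.5 = 0.2945 W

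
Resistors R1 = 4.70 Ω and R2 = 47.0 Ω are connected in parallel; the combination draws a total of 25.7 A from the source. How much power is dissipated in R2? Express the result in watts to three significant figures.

257 W

The branches share the same voltage, but only the total current is given — find V from the equivalent resistance first.
1/R_eq = 1/4.70 + 1/47.0 ⇒ R_eq = 4.273 Ω
V = I_total × R_eq = 25.70 × 4.273 = 109.8 V
P_R2 = V² / R2 = (109.8)² / 47.0 = 256.6 W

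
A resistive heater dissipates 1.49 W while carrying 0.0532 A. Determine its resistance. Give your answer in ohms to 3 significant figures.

526 Ω

From P = V I = I²R = V²/R, with the two given quantities we get R = P / I².
R = 1.49 / (0.05320)² = 526.5 Ω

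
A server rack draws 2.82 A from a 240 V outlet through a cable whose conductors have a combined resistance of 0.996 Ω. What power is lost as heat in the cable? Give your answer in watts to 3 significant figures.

Only the current and the line resistance are needed for the I²R loss.
The cable carries the full 2.82 A.
P_line = I² R_line = (2.820)² × 0.996 = 7.921 W

7.92 W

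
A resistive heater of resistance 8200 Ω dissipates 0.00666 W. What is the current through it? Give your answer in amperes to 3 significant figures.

0.000901 A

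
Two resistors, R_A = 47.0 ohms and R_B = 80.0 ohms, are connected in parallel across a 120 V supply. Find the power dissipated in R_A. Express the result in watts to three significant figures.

R_A sits directly across the source, so P = V²/R with V = 120 V.
P_R_A = V² / R_A = (120)² / 47.0 Ω = 306.4 W

306 W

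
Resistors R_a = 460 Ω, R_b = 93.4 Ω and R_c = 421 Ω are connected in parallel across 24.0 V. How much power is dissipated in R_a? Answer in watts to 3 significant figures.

1.25 W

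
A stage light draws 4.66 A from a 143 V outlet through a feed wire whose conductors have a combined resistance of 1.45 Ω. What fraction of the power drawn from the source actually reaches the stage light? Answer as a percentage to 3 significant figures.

The feed wire carries the full 4.66 A.
P_line = I² R_line = (4.660)² × 1.45 = 31.49 W
P_source = V I = 143 × 4.660 = 666.4 W; P_load = 634.9 W
η = P_load / P_source = 634.9 / 666.4 = 0.9527

95.3 %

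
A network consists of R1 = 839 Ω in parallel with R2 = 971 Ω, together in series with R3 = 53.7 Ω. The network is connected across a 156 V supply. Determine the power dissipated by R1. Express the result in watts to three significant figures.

Reduce the parallel combination to a single R_p; the circuit then becomes R_p in series with the remaining resistor.
R_p = (839×971)/(839+971) = 450.1 Ω
R_total = R_p + 53.7 = 450.1 + 53.7 = 503.8 Ω
I = V / R_total = 156 / 503.8 = 0.3097 A
Voltage across the parallel pair: V_p = I × R_p = 0.3097 × 450.1 = 139.4 V
R1 has V_p across it, so P = V_p²/R1.
P_R1 = (139.4)² / 839 = 23.15 W

23.2 W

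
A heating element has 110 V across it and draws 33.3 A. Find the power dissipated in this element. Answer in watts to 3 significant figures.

3660 W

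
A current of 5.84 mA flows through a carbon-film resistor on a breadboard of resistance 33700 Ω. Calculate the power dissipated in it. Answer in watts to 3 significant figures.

1.15 W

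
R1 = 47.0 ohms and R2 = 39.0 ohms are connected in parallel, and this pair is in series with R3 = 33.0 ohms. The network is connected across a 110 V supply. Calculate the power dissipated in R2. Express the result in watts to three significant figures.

47.8 W

Reduce the parallel combination to a single R_p; the circuit then becomes R_p in series with the remaining resistor.
R_p = (47.0×39.0)/(47.0+39.0) = 21.31 Ω
R_total = R_p + 33.0 = 21.31 + 33.0 = 54.31 Ω
I = V / R_total = 110 / 54.31 = 2.025 A
Voltage across the parallel pair: V_p = I × R_p = 2.025 × 21.31 = 43.17 V
R2 has V_p across it, so P = V_p²/R2.
P_R2 = (43.17)² / 39.0 = 47.78 W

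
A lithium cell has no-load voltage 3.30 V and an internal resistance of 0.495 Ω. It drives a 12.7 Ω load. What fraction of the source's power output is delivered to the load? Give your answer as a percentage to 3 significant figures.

96.2 %

η = P_load/(P_load+P_int) = I²R/(I²R+I²r) = R/(R+r) — the I² cancels for series elements.
η = R / (R + r) = 12.7 / (12.7 + 0.495) = 0.9625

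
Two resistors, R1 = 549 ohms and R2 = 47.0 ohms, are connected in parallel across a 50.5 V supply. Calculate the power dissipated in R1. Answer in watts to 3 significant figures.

4.65 W

R1 sits directly across the source, so P = V²/R with V = 50.5 V.
P_R1 = V² / R1 = (50.5)² / 549 Ω = 4.645 W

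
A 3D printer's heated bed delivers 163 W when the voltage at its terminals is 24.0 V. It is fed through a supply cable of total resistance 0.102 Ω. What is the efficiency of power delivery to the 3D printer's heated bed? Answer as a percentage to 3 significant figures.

97.2 %

I = P / V = 163 / 24.0 = 6.792 A through the supply cable.
P_line = I² R_line = (6.792)² × 0.102 = 4.705 W
P_source = P_load + P_line = 163.0 + 4.705 = 167.7 W
η = P_load / P_source = 163.0 / 167.7 = 0.9719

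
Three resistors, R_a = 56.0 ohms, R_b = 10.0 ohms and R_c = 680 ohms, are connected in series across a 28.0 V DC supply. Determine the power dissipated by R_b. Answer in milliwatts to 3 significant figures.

In a series string the same current flows through every resistor — find that current, then P = I²R for the one we want.
R_total = 56.0 + 10.0 + 680 = 746.0 Ω
I = V / R_total = 28.0 / 746.0 = 0.03753 A
P_R_b = I² × R_b = (0.03753)² × 10.0 = 0.01409 W

14.1 mW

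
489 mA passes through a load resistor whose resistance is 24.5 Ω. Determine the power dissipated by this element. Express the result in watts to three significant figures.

Knowing I and R, the power is just I²R — no need to find V first.
P = (0.4890 A)² × 24.5 Ω = 5.858 W

5.86 W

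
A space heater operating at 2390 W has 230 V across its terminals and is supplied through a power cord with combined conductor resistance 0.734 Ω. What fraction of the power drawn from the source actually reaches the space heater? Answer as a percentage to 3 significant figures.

96.8 %

I = P / V = 2390 / 230 = 10.39 A through the power cord.
P_line = I² R_line = (10.39)² × 0.734 = 79.26 W
P_source = P_load + P_line = 2390 + 79.26 = 2469 W
η = P_load / P_source = 2390 / 2469 = 0.9679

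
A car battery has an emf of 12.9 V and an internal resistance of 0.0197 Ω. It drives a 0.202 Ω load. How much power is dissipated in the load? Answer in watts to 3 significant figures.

With r and R in series, I = ε/(r+R); the load dissipates I²R.
I = ε / (r + R) = 12.9 / (0.0197 + 0.202) = 58.19 A
P_load = I² R = (58.19)² × 0.202 = 683.9 W

684 W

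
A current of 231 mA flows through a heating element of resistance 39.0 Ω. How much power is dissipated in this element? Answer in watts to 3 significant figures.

2.08 W

Knowing I and R, the power is just I²R — no need to find V first.
P = (0.2310 A)² × 39.0 Ω = 2.081 W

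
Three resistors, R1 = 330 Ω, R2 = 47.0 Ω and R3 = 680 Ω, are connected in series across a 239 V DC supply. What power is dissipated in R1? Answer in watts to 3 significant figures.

16.9 W

Series elements share the same current, so find I first, then use P = I²R.
R_total = 330 + 47.0 + 680 = 1057 Ω
I = V / R_total = 239 / 1057 = 0.2261 A
P_R1 = I² × R1 = (0.2261)² × 330 = 16.87 W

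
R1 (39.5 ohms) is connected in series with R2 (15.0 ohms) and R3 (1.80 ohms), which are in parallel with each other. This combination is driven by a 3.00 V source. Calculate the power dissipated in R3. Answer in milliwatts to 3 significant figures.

Collapse R2‖R3 to a single equivalent, reducing the network to two series elements.
R_p = (15.0×1.80)/(15.0+1.80) = 1.607 Ω
R_total = 39.5 + 1.607 = 41.11 Ω
I = V / R_total = 3.00 / 41.11 = 0.07298 A
Voltage across the parallel pair: V_p = I × R_p = 0.07298 × 1.607 = 0.1173 V
R3 sees V_p directly, so P = V_p² / R3.
P_R3 = (0.1173)² / 1.80 = 0.007643 W

7.64 mW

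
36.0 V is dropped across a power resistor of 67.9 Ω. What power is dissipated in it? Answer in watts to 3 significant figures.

19.1 W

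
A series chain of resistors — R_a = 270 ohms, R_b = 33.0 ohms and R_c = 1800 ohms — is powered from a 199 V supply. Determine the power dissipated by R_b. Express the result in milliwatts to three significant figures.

Every series element carries the same I. Get I from the total resistance, then P = I² × R_b.
R_total = 270 + 33.0 + 1800 = 2103 Ω
I = V / R_total = 199 / 2103 = 0.09463 A
P_R_b = I² × R_b = (0.09463)² × 33.0 = 0.2955 W

295 mW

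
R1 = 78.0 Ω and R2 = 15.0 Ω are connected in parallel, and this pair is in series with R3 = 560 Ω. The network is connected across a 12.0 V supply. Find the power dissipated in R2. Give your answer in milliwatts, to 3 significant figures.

4.63 mW

Reduce the parallel combination to a single R_p; the circuit then becomes R_p in series with the remaining resistor.
R_p = (78.0×15.0)/(78.0+15.0) = 12.58 Ω
R_total = R_p + 560 = 12.58 + 560 = 572.6 Ω
I = V / R_total = 12.0 / 572.6 = 0.02096 A
Voltage across the parallel pair: V_p = I × R_p = 0.02096 × 12.58 = 0.2637 V
R2 has V_p across it, so P = V_p²/R2.
P_R2 = (0.2637)² / 15.0 = 0.004635 W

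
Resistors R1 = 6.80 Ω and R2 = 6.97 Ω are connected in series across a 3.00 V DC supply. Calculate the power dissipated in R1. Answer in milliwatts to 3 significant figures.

323 mW

Since the resistors are in series they all carry the loop current I = V/R_total; the power in any one is I²R.
R_total = 6.80 + 6.97 = 13.77 Ω
I = V / R_total = 3.00 / 13.77 = 0.2179 A
P_R1 = I² × R1 = (0.2179)² × 6.80 = 0.3228 W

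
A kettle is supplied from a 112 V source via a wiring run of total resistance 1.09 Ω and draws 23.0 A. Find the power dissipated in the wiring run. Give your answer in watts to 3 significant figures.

Only the current and the line resistance are needed for the I²R loss.
The wiring run carries the full 23.0 A.
P_line = I² R_line = (23.00)² × 1.09 = 576.6 W

577 W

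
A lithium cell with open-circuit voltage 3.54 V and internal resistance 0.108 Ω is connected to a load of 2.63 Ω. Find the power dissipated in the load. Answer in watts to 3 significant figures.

Find the circuit current first, then P = I²R for the load (series elements share I).
I = ε / (r + R) = 3.54 / (0.108 + 2.63) = 1.293 A
P_load = I² R = (1.293)² × 2.63 = 4.396 W

4.40 W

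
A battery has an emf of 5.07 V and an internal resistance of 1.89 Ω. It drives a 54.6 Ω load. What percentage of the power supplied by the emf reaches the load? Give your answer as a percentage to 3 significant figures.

Efficiency is P_load / P_total. With a series r and R sharing the same I, P = I²R for each, so η = R/(R+r).
η = R / (R + r) = 54.6 / (54.6 + 1.89) = 0.9665

96.7 %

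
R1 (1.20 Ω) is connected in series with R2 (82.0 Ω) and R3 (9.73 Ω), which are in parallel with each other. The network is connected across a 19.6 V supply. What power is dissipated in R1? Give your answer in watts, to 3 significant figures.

4.71 W

Reduce the parallel pair to R_p first; the network is then a simple series string.
R_p = (82.0×9.73)/(82.0+9.73) = 8.698 Ω
R_total = 1.20 + 8.698 = 9.898 Ω
I = V / R_total = 19.6 / 9.898 = 1.980 A
R1 is in the main series path, so its power is I²R1.
P_R1 = (1.980)² × 1.20 = 4.705 W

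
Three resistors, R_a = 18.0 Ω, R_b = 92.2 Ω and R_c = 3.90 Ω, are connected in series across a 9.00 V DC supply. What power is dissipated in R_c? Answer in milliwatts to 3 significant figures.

24.3 mW

Series elements share the same current, so find I first, then use P = I²R.
R_total = 18.0 + 92.2 + 3.90 = 114.1 Ω
I = V / R_total = 9.00 / 114.1 = 0.07888 A
P_R_c = I² × R_c = (0.07888)² × 3.90 = 0.02426 W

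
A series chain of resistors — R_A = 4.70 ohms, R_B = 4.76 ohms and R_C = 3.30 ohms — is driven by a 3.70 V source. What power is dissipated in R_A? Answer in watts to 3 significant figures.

0.395 W

Since the resistors are in series they all carry the loop current I = V/R_total; the power in any one is I²R.
R_total = 4.70 + 4.76 + 3.30 = 12.76 Ω
I = V / R_total = 3.70 / 12.76 = 0.2900 A
P_R_A = I² × R_A = (0.2900)² × 4.70 = 0.3952 W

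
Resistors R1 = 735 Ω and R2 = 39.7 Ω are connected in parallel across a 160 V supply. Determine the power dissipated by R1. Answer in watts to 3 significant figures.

34.8 W

Every branch has 160 V across it, so for R1 the power is simply V²/R.
P_R1 = V² / R1 = (160)² / 735 Ω = 34.83 W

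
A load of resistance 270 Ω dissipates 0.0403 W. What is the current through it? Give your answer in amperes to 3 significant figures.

0.0122 A

Rearranging the power relation for the two known quantities gives I = √(P / R).
I = √(0.0403 / 270) = 0.01222 A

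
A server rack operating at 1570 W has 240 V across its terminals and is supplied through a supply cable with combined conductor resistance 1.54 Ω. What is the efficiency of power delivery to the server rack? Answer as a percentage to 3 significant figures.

96.0 %

I = P / V = 1570 / 240 = 6.542 A through the supply cable.
P_line = I² R_line = (6.542)² × 1.54 = 65.90 W
P_source = P_load + P_line = 1570 + 65.90 = 1636 W
η = P_load / P_source = 1570 / 1636 = 0.9597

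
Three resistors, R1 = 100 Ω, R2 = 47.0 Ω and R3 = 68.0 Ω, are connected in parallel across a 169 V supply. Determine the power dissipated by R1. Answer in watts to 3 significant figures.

Each parallel branch sees the full supply voltage, so P = V²/R applies directly to the target branch.
P_R1 = V² / R1 = (169)² / 100 Ω = 285.6 W

286 W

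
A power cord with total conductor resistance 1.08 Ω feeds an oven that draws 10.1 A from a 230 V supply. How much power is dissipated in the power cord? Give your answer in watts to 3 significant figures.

110 W

The power cord and load are in series, so the same current flows in both; the loss is I²R_line.
The power cord carries the full 10.1 A.
P_line = I² R_line = (10.10)² × 1.08 = 110.2 W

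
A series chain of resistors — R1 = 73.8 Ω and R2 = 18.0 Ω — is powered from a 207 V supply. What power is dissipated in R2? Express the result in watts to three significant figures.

Series elements share the same current, so find I first, then use P = I²R.
R_total = 73.8 + 18.0 = 91.80 Ω
I = V / R_total = 207 / 91.80 = 2.255 A
P_R2 = I² × R2 = (2.255)² × 18.0 = 91.52 W

91.5 W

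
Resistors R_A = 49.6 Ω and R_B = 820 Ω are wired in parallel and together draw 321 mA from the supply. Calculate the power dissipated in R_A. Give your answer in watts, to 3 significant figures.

Only the total current is stated, so first find the parallel equivalent to get the voltage across the combination.
1/R_eq = 1/49.6 + 1/820 ⇒ R_eq = 46.77 Ω
V = I_total × R_eq = 0.3210 × 46.77 = 15.01 V
P_R_A = V² / R_A = (15.01)² / 49.6 = 4.544 W

4.54 W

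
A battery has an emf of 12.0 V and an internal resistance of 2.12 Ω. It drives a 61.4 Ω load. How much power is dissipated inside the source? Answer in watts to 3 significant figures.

The internal resistance carries the same current as the load; P_int = I²r.
I = ε / (r + R) = 12.0 / (2.12 + 61.4) = 0.1889 A
P_int = I² r = (0.1889)² × 2.12 = 0.07566 W

0.0757 W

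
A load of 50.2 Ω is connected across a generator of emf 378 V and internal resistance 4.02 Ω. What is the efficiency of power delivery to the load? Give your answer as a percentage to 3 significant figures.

The source delivers εI, of which I²R reaches the load and I²r is lost; since I is common, η = R/(R+r).
η = R / (R + r) = 50.2 / (50.2 + 4.02) = 0.9259

92.6 %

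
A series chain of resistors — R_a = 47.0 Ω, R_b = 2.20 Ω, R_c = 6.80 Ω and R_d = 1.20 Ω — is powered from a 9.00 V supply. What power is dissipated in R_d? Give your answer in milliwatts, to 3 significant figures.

Every series element carries the same I. Get I from the total resistance, then P = I² × R_d.
R_total = 47.0 + 2.20 + 6.80 + 1.20 = 57.20 Ω
I = V / R_total = 9.00 / 57.20 = 0.1573 A
P_R_d = I² × R_d = (0.1573)² × 1.20 = 0.02971 W

29.7 mW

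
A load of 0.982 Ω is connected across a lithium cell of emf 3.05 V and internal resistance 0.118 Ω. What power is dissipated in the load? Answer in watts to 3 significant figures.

With r and R in series, I = ε/(r+R); the load dissipates I²R.
I = ε / (r + R) = 3.05 / (0.118 + 0.982) = 2.773 A
P_load = I² R = (2.773)² × 0.982 = 7.550 W

7.55 W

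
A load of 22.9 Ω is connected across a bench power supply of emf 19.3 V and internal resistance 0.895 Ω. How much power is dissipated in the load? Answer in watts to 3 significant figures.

15.1 W

With r and R in series, I = ε/(r+R); the load dissipates I²R.
I = ε / (r + R) = 19.3 / (0.895 + 22.9) = 0.8111 A
P_load = I² R = (0.8111)² × 22.9 = 15.07 W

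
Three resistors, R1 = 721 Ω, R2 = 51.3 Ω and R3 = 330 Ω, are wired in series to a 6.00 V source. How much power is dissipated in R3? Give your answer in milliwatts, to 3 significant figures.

9.78 mW

Since the resistors are in series they all carry the loop current I = V/R_total; the power in any one is I²R.
R_total = 721 + 51.3 + 330 = 1102 Ω
I = V / R_total = 6.00 / 1102 = 0.005443 A
P_R3 = I² × R3 = (0.005443)² × 330 = 0.009777 W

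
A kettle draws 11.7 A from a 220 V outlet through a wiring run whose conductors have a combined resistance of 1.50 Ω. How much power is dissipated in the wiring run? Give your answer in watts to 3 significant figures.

205 W

The wiring run and load are in series, so the same current flows in both; the loss is I²R_line.
The wiring run carries the full 11.7 A.
P_line = I² R_line = (11.70)² × 1.50 = 205.3 W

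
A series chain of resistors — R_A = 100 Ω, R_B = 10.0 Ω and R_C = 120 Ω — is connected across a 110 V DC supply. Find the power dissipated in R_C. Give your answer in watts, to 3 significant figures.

Series elements share the same current, so find I first, then use P = I²R.
R_total = 100 + 10.0 + 120 = 230.0 Ω
I = V / R_total = 110 / 230.0 = 0.4783 A
P_R_C = I² × R_C = (0.4783)² × 120 = 27.45 W

27.4 W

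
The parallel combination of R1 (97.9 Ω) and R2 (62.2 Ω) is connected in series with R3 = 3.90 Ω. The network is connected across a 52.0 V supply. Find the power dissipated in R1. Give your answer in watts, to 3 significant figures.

22.7 W

Collapse the R1‖R2 pair into one equivalent R_p; then R_p and R3 form a series string.
R_p = (97.9×62.2)/(97.9+62.2) = 38.03 Ω
R_total = R_p + 3.90 = 38.03 + 3.90 = 41.93 Ω
I = V / R_total = 52.0 / 41.93 = 1.240 A
Voltage across the parallel pair: V_p = I × R_p = 1.240 × 38.03 = 47.16 V
R1 sits across V_p; its power is V_p²/R.
P_R1 = (47.16)² / 97.9 = 22.72 W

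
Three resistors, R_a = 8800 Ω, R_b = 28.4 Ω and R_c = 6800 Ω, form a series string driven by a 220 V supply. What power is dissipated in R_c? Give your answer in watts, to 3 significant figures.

1.35 W

Series elements share the same current, so find I first, then use P = I²R.
R_total = 8800 + 28.4 + 6800 = 15630 Ω
I = V / R_total = 220 / 15630 = 0.01408 A
P_R_c = I² × R_c = (0.01408)² × 6800 = 1.347 W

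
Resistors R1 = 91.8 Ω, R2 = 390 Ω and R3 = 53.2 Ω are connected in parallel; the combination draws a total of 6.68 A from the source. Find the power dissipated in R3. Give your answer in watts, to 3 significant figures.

806 W

The branches share the same voltage, but only the total current is given — find V from the equivalent resistance first.
1/R_eq = 1/91.8 + 1/390 + 1/53.2 ⇒ R_eq = 31.00 Ω
V = I_total × R_eq = 6.680 × 31.00 = 207.1 V
P_R3 = V² / R3 = (207.1)² / 53.2 = 806.2 W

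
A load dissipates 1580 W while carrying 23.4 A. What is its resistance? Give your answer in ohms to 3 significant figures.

Rearranging the power relation for the two known quantities gives R = P / I².
R = 1580 / (23.40)² = 2.886 Ω

2.89 Ω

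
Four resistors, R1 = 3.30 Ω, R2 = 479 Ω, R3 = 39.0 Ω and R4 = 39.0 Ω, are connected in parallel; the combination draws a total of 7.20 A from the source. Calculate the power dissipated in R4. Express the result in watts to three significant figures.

The branches share the same voltage, but only the total current is given — find V from the equivalent resistance first.
1/R_eq = 1/3.30 + 1/479 + 1/39.0 + 1/39.0 ⇒ R_eq = 2.806 Ω
V = I_total × R_eq = 7.200 × 2.806 = 20.20 V
P_R4 = V² / R4 = (20.20)² / 39.0 = 10.46 W

10.5 W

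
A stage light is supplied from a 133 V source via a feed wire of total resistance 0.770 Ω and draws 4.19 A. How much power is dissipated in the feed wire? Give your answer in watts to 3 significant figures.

13.5 W

Line loss is just I²R for the cable — we know both I and R_line directly.
The feed wire carries the full 4.19 A.
P_line = I² R_line = (4.190)² × 0.770 = 13.52 W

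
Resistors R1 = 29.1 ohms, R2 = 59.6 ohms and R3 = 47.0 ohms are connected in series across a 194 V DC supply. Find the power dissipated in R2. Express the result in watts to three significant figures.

122 W

Since the resistors are in series they all carry the loop current I = V/R_total; the power in any one is I²R.
R_total = 29.1 + 59.6 + 47.0 = 135.7 Ω
I = V / R_total = 194 / 135.7 = 1.430 A
P_R2 = I² × R2 = (1.430)² × 59.6 = 121.8 W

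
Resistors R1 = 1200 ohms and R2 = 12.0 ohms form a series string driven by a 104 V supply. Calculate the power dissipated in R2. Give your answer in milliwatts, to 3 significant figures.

88.4 mW

Every series element carries the same I. Get I from the total resistance, then P = I² × R2.
R_total = 1200 + 12.0 = 1212 Ω
I = V / R_total = 104 / 1212 = 0.08581 A
P_R2 = I² × R2 = (0.08581)² × 12.0 = 0.08836 W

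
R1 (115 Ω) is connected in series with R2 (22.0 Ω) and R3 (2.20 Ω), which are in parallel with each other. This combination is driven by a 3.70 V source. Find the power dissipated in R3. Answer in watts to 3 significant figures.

0.00182 W

First combine the parallel branches into one equivalent R_p, then R1 + R_p is a series pair.
R_p = (22.0×2.20)/(22.0+2.20) = 2.000 Ω
R_total = 115 + 2.000 = 117.0 Ω
I = V / R_total = 3.70 / 117.0 = 0.03162 A
Voltage across the parallel pair: V_p = I × R_p = 0.03162 × 2.000 = 0.06325 V
R3 is across V_p, so use P = V²/R for that branch.
P_R3 = (0.06325)² / 2.20 = 0.001818 W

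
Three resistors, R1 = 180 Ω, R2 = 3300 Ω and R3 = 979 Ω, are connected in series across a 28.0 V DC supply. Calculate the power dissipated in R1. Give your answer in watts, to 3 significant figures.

0.00710 W

The current is common to all series resistors; compute it, then apply P = I²R for the target.
R_total = 180 + 3300 + 979 = 4459 Ω
I = V / R_total = 28.0 / 4459 = 0.006279 A
P_R1 = I² × R1 = (0.006279)² × 180 = 0.007098 W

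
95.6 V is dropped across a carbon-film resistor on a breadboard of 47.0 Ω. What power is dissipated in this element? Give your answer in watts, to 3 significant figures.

194 W

We know the drop across the element and its resistance — P = V²/R, one step.
P = (95.6 V)² / 47.0 Ω = 194.5 W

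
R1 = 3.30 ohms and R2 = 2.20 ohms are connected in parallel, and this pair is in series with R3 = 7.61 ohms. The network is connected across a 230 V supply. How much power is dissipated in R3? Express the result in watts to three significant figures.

5050 W

First find R_p for the parallel pair, then treat R_p + R3 as a series loop.
R_p = (3.30×2.20)/(3.30+2.20) = 1.320 Ω
R_total = R_p + 7.61 = 1.320 + 7.61 = 8.930 Ω
I = V / R_total = 230 / 8.930 = 25.76 A
R3 carries the full series current, so P = I²R.
P_R3 = (25.76)² × 7.61 = 5048 W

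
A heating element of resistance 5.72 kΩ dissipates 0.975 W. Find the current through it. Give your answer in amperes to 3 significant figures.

The two known quantities fix the third via I = √(P / R).
I = √(0.975 / 5720) = 0.01306 A

0.0131 A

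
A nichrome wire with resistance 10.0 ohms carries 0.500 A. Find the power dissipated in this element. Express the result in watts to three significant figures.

2.50 W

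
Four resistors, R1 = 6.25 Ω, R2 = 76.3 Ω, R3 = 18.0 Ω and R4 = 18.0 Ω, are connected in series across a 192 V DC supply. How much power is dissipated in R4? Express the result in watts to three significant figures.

Series elements share the same current, so find I first, then use P = I²R.
R_total = 6.25 + 76.3 + 18.0 + 18.0 = 118.5 Ω
I = V / R_total = 192 / 118.5 = 1.620 A
P_R4 = I² × R4 = (1.620)² × 18.0 = 47.21 W

47.2 W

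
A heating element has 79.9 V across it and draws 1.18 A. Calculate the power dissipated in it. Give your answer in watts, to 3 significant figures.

94.3 W

With V and I both given, power follows immediately from P = V I.
P = 79.9 V × 1.180 A = 94.28 W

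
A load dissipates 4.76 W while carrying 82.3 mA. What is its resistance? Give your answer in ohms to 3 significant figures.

Rearranging the power relation for the two known quantities gives R = P / I².
R = 4.76 / (0.08230)² = 702.8 Ω

703 Ω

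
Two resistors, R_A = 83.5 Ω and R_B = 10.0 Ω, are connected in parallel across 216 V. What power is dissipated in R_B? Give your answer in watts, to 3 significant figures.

4670 W

R_B sits directly across the source, so P = V²/R with V = 216 V.
P_R_B = V² / R_B = (216)² / 10.0 Ω = 4666 W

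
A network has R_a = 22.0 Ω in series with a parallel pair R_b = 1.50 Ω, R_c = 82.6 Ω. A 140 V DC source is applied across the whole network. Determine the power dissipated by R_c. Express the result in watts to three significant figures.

0.935 W

Reduce the parallel pair to R_p first; the network is then a simple series string.
R_p = (1.50×82.6)/(1.50+82.6) = 1.473 Ω
R_total = 22.0 + 1.473 = 23.47 Ω
I = V / R_total = 140 / 23.47 = 5.964 A
Voltage across the parallel pair: V_p = I × R_p = 5.964 × 1.473 = 8.787 V
R_c sees V_p directly, so P = V_p² / R_c.
P_R_c = (8.787)² / 82.6 = 0.9347 W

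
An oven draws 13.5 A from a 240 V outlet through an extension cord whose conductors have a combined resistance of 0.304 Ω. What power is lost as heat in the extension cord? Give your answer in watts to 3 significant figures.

55.4 W

Line loss is just I²R for the cable — we know both I and R_line directly.
The extension cord carries the full 13.5 A.
P_line = I² R_line = (13.50)² × 0.304 = 55.40 W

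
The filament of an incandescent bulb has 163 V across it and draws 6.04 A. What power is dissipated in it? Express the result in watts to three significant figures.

985 W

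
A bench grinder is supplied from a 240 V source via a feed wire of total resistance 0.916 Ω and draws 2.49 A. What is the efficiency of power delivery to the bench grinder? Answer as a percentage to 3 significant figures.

The feed wire carries the full 2.49 A.
P_line = I² R_line = (2.490)² × 0.916 = 5.679 W
P_source = V I = 240 × 2.490 = 597.6 W; P_load = 591.9 W
η = P_load / P_source = 591.9 / 597.6 = 0.9905

99.0 %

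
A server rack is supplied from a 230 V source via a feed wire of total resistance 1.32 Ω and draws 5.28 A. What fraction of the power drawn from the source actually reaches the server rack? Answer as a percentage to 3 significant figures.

97.0 %

The feed wire carries the full 5.28 A.
P_line = I² R_line = (5.280)² × 1.32 = 36.80 W
P_source = V I = 230 × 5.280 = 1214 W; P_load = 1178 W
η = P_load / P_source = 1178 / 1214 = 0.9697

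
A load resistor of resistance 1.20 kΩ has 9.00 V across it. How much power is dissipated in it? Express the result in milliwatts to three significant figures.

67.5 mW

V and R are stated; P = V²/R avoids computing the current.
P = (9.00 V)² / 1200 Ω = 0.06750 W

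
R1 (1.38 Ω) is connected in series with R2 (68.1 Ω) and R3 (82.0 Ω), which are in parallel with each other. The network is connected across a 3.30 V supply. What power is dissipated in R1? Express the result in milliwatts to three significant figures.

Reduce the parallel pair to R_p first; the network is then a simple series string.
R_p = (68.1×82.0)/(68.1+82.0) = 37.20 Ω
R_total = 1.38 + 37.20 = 38.58 Ω
I = V / R_total = 3.30 / 38.58 = 0.08553 A
All the current flows through R1; use P = I²R.
P_R1 = (0.08553)² × 1.38 = 0.01010 W

10.1 mW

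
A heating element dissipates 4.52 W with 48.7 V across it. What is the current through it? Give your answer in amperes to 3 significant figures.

From P = V I = I²R = V²/R, with the two given quantities we get I = P / V.
I = 4.52 / 48.7 = 0.09281 A

0.0928 A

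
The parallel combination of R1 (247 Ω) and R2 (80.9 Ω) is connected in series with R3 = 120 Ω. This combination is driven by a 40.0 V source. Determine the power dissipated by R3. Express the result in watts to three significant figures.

Collapse the R1‖R2 pair into one equivalent R_p; then R_p and R3 form a series string.
R_p = (247×80.9)/(247+80.9) = 60.94 Ω
R_total = R_p + 120 = 60.94 + 120 = 180.9 Ω
I = V / R_total = 40.0 / 180.9 = 0.2211 A
R3 carries the full series current, so P = I²R.
P_R3 = (0.2211)² × 120 = 5.864 W

5.86 W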